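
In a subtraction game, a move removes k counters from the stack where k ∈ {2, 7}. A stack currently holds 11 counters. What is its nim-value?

Compute g(0), g(1), … for moves {2, 7}:
k:     0  1  2  3  4  5  6  7  8  9 10 11
g(k):  0  0  1  1  0  0  1  1  2  0  0  1
So g(11) = 1.

1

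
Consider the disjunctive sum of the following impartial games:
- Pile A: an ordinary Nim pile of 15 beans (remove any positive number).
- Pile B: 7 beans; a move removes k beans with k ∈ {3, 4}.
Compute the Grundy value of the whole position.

15

Pile A is a plain Nim pile of size 15, so its Grundy value is 15.
For pile B, compute g(0), g(1), … with moves {3, 4}:
k:     0  1  2  3  4  5  6  7
g(k):  0  0  0  1  1  1  2  0
So g(7) = 0.
By the Sprague-Grundy theorem, the Grundy value of a sum of independent games is the XOR of the component values.
Combined value = 15 XOR 0 = 15.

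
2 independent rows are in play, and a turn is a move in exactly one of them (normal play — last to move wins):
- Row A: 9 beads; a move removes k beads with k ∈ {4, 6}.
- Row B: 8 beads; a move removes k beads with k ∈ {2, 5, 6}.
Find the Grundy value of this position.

2

Grundy values for row A (subtraction set {4, 6}):
k:     0  1  2  3  4  5  6  7  8  9
g(k):  0  0  0  0  1  1  1  1  2  2
So g(9) = 2.
Build the Grundy sequence for row B with g(k) = mex{g(k−s) : s ∈ {2, 5, 6}, s ≤ k}:
g(0) = mex{} = 0
g(1) = mex{} = 0
g(2) = mex{0} = 1
g(3) = mex{0} = 1
g(4) = mex{1} = 0
g(5) = mex{0,1} = 2
g(6) = mex{0} = 1
g(7) = mex{0,1,2} = 3
g(8) = mex{1} = 0
So g(8) = 0.
By the Sprague-Grundy theorem, the Grundy value of a sum of independent games is the XOR of the component values.
Combined value = 2 XOR 0 = 2.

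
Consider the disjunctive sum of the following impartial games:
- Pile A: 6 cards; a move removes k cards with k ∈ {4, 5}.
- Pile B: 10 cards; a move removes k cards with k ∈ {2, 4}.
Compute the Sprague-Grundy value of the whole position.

3

Grundy values for pile A (subtraction set {4, 5}):
k:     0  1  2  3  4  5  6
g(k):  0  0  0  0  1  1  1
So g(6) = 1.
Grundy values for pile B (subtraction set {2, 4}):
g(0) = mex{} = 0
g(1) = mex{} = 0
g(2) = mex{0} = 1
g(3) = mex{0} = 1
g(4) = mex{0,1} = 2
g(5) = mex{0,1} = 2
g(6) = mex{1,2} = 0
g(7) = mex{1,2} = 0
g(8) = mex{0,2} = 1
g(9) = mex{0,2} = 1
g(10) = mex{0,1} = 2
So g(10) = 2.
The value of a disjunctive sum is the nim-sum of the parts.
Combined value = 1 ⊕ 2 = 3.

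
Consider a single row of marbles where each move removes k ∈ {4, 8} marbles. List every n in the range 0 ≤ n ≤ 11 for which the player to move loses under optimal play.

Grundy values for subtraction set {4, 8}:
g(0) = mex{} = 0
g(1) = mex{} = 0
g(2) = mex{} = 0
g(3) = mex{} = 0
g(4) = mex{0} = 1
g(5) = mex{0} = 1
g(6) = mex{0} = 1
g(7) = mex{0} = 1
g(8) = mex{0,1} = 2
g(9) = mex{0,1} = 2
g(10) = mex{0,1} = 2
g(11) = mex{0,1} = 2
The P-positions (g = 0) in 0..11 are 0, 1, 2, 3.

0, 1, 2, 3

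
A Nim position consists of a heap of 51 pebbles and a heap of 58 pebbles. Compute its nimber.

In binary:
  110011  (51)
  111010  (58)
  ------
  001001  (9)

9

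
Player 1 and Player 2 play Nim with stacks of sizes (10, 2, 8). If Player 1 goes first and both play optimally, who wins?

Player 2 wins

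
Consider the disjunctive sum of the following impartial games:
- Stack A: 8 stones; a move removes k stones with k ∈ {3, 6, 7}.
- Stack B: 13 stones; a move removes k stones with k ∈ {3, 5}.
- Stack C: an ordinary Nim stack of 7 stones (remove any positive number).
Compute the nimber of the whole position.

For stack A, compute g(0), g(1), … with moves {3, 6, 7}:
g(0) = mex{} = 0
g(1) = mex{} = 0
g(2) = mex{} = 0
g(3) = mex{0} = 1
g(4) = mex{0} = 1
g(5) = mex{0} = 1
g(6) = mex{0,1} = 2
g(7) = mex{0,1} = 2
g(8) = mex{0,1} = 2
So g(8) = 2.
For stack B, compute g(0), g(1), … with moves {3, 5}:
g(0) = mex{} = 0
g(1) = mex{} = 0
g(2) = mex{} = 0
g(3) = mex{0} = 1
g(4) = mex{0} = 1
g(5) = mex{0} = 1
g(6) = mex{0,1} = 2
g(7) = mex{0,1} = 2
g(8) = mex{1} = 0
g(9) = mex{1,2} = 0
g(10) = mex{1,2} = 0
g(11) = mex{0,2} = 1
g(12) = mex{0,2} = 1
g(13) = mex{0} = 1
So g(13) = 1.
Stack C is a plain Nim stack of size 7, so its Grundy value is 7.
The value of a disjunctive sum is the nim-sum of the parts.
Combined value = 2 XOR 1 XOR 7 = 4.

4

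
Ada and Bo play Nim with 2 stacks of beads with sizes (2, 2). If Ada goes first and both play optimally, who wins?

Bo wins

In binary:
  10  (2)
  10  (2)
  --
  00  (0)
The nim-sum is 0, so this is a P-position: the player to move is in a losing position under optimal play; Ada is about to move from it and so loses — Bo wins.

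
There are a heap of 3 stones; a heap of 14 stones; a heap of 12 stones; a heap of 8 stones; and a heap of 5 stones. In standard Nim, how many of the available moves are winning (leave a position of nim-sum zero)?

Bitwise XOR of the heap sizes:
  0011  (3)
  1110  (14)
  1100  (12)
  1000  (8)
  0101  (5)
  ----
  1100  (12)
The overall nim-sum is X = 12. A heap of size p has a winning move iff p XOR X < p (reduce it to p XOR X).
  3: 3 XOR 12 = 15 ≥ 3 — no move.
  14: 14 XOR 12 = 2 < 14 — winning move (to 2).
  12: 12 XOR 12 = 0 < 12 — winning move (to 0).
  8: 8 XOR 12 = 4 < 8 — winning move (to 4).
  5: 5 XOR 12 = 9 ≥ 5 — no move.
That gives 3 winning moves.

3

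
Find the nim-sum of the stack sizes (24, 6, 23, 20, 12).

Compute the nim-sum pairwise:
24 XOR 6 = 30
30 XOR 23 = 9
9 XOR 20 = 29
29 XOR 12 = 17

17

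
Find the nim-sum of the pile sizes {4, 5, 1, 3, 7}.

Nim-sum: 4 XOR 5 XOR 1 XOR 3 XOR 7 = 4.

4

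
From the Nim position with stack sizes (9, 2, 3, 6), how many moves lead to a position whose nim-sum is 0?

1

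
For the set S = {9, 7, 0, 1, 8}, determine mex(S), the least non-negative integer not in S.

2

The values 0, 1 are all present; 2 is the first non-negative integer missing from the set.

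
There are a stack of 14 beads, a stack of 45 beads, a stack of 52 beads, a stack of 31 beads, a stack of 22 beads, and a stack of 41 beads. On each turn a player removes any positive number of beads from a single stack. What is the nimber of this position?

Compute the nim-sum pairwise:
14 ⊕ 45 = 35
35 ⊕ 52 = 23
23 ⊕ 31 = 8
8 ⊕ 22 = 30
30 ⊕ 41 = 55

55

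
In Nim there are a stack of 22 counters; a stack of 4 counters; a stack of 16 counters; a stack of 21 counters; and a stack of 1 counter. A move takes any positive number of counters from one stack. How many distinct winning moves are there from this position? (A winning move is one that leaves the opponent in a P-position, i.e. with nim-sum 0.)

Compute the nim-sum pairwise:
22 ^ 4 = 18
18 ^ 16 = 2
2 ^ 21 = 23
23 ^ 1 = 22
The overall nim-sum is X = 22. A stack of size p has a winning move iff p XOR X < p (reduce it to p XOR X).
  22: 22 XOR 22 = 0 < 22 — winning move (to 0).
  4: 4 XOR 22 = 18 ≥ 4 — no move.
  16: 16 XOR 22 = 6 < 16 — winning move (to 6).
  21: 21 XOR 22 = 3 < 21 — winning move (to 3).
  1: 1 XOR 22 = 23 ≥ 1 — no move.
That gives 3 winning moves.

3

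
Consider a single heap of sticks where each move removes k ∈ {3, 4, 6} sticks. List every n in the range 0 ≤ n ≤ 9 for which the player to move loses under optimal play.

Build the Grundy sequence with g(k) = mex{g(k−s) : s ∈ {3, 4, 6}, s ≤ k}:
g(0) = mex{} = 0
g(1) = mex{} = 0
g(2) = mex{} = 0
g(3) = mex{0} = 1
g(4) = mex{0} = 1
g(5) = mex{0} = 1
g(6) = mex{0,1} = 2
g(7) = mex{0,1} = 2
g(8) = mex{0,1} = 2
g(9) = mex{1,2} = 0
The P-positions (g = 0) in 0..9 are 0, 1, 2, 9.

0, 1, 2, 9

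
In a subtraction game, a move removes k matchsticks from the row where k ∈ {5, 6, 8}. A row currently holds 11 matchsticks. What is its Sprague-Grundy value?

Compute g(0), g(1), … for moves {5, 6, 8}:
k:     0  1  2  3  4  5  6  7  8  9 10 11
g(k):  0  0  0  0  0  1  1  1  1  1  2  2
So g(11) = 2.

2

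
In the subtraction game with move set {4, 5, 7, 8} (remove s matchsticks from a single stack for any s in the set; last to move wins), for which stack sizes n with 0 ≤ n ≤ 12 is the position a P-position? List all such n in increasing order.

0, 1, 2, 3, 12

Compute g(0), g(1), … for moves {4, 5, 7, 8}:
g(0) = mex{} = 0
g(1) = mex{} = 0
g(2) = mex{} = 0
g(3) = mex{} = 0
g(4) = mex{0} = 1
g(5) = mex{0} = 1
g(6) = mex{0} = 1
g(7) = mex{0} = 1
g(8) = mex{0,1} = 2
g(9) = mex{0,1} = 2
g(10) = mex{0,1} = 2
g(11) = mex{0,1} = 2
g(12) = mex{1,2} = 0
The P-positions (g = 0) in 0..12 are 0, 1, 2, 3, 12.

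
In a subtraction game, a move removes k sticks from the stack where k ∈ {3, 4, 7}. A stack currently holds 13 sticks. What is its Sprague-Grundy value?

Grundy values for subtraction set {3, 4, 7}:
g(0) = mex{} = 0
g(1) = mex{} = 0
g(2) = mex{} = 0
g(3) = mex{0} = 1
g(4) = mex{0} = 1
g(5) = mex{0} = 1
g(6) = mex{0,1} = 2
g(7) = mex{0,1} = 2
g(8) = mex{0,1} = 2
g(9) = mex{0,1,2} = 3
g(10) = mex{1,2} = 0
g(11) = mex{1,2} = 0
g(12) = mex{1,2,3} = 0
g(13) = mex{0,2,3} = 1
So g(13) = 1.

1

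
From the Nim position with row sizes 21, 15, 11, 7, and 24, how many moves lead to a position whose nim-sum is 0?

3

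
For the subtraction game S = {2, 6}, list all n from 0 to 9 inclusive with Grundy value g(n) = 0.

0, 1, 4, 5, 8, 9

Grundy values for subtraction set {2, 6}:
g(0) = mex{} = 0
g(1) = mex{} = 0
g(2) = mex{0} = 1
g(3) = mex{0} = 1
g(4) = mex{1} = 0
g(5) = mex{1} = 0
g(6) = mex{0} = 1
g(7) = mex{0} = 1
g(8) = mex{1} = 0
g(9) = mex{1} = 0
The P-positions (g = 0) in 0..9 are 0, 1, 4, 5, 8, 9.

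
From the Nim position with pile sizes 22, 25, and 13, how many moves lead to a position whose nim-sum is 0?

In binary:
  10110  (22)
  11001  (25)
  01101  (13)
  -----
  00010  (2)
The overall nim-sum is X = 2. A pile of size p has a winning move iff p XOR X < p (reduce it to p XOR X).
  22: 22 XOR 2 = 20 < 22 — winning move (to 20).
  25: 25 XOR 2 = 27 ≥ 25 — no move.
  13: 13 XOR 2 = 15 ≥ 13 — no move.
That gives 1 winning move.

1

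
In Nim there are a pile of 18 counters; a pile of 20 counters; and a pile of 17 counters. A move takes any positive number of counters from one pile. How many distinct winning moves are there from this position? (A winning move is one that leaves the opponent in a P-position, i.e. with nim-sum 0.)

In binary:
  10010  (18)
  10100  (20)
  10001  (17)
  -----
  10111  (23)
The overall nim-sum is X = 23. A pile of size p has a winning move iff p XOR X < p (reduce it to p XOR X).
  18: 18 XOR 23 = 5 < 18 — winning move (to 5).
  20: 20 XOR 23 = 3 < 20 — winning move (to 3).
  17: 17 XOR 23 = 6 < 17 — winning move (to 6).
That gives 3 winning moves.

3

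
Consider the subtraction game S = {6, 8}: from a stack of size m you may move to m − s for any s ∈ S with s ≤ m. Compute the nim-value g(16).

0

Grundy values for subtraction set {6, 8}:
k:     0  1  2  3  4  5  6  7  8  9 10 11 12 13 14 15 16
g(k):  0  0  0  0  0  0  1  1  1  1  1  1  2  2  0  0  0
So g(16) = 0.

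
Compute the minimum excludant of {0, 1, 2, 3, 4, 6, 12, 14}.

The values 0, 1, 2, 3, 4 are all present; 5 is the first non-negative integer missing from the set.

5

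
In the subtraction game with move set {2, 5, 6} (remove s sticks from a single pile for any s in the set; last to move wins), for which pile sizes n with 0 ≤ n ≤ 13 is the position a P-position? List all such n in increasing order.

0, 1, 4, 8, 11, 12

Compute g(0), g(1), … for moves {2, 5, 6}:
k:     0  1  2  3  4  5  6  7  8  9 10 11 12 13
g(k):  0  0  1  1  0  2  1  3  0  2  1  0  0  1
The P-positions (g = 0) in 0..13 are 0, 1, 4, 8, 11, 12.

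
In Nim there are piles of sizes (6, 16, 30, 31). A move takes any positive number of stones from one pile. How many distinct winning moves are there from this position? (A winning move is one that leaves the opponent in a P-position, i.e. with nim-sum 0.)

3

Write each in binary and XOR column by column:
  00110  (6)
  10000  (16)
  11110  (30)
  11111  (31)
  -----
  10111  (23)
The overall nim-sum is X = 23. A pile of size p has a winning move iff p XOR X < p (reduce it to p XOR X).
  6: 6 XOR 23 = 17 ≥ 6 — no move.
  16: 16 XOR 23 = 7 < 16 — winning move (to 7).
  30: 30 XOR 23 = 9 < 30 — winning move (to 9).
  31: 31 XOR 23 = 8 < 31 — winning move (to 8).
That gives 3 winning moves.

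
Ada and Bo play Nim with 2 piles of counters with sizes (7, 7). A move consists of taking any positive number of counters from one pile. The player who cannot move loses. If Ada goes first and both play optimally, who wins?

Bo wins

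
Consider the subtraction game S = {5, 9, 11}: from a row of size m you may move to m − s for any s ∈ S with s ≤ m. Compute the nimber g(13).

Compute g(0), g(1), … for moves {5, 9, 11}:
k:     0  1  2  3  4  5  6  7  8  9 10 11 12 13
g(k):  0  0  0  0  0  1  1  1  1  1  2  2  2  2
So g(13) = 2.

2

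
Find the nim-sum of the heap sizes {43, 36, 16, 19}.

12

Nim-sum: 43 XOR 36 XOR 16 XOR 19 = 12.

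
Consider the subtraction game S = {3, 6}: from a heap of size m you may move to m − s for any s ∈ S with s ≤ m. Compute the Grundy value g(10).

0

Compute g(0), g(1), … for moves {3, 6}:
k:     0  1  2  3  4  5  6  7  8  9 10
g(k):  0  0  0  1  1  1  2  2  2  0  0
So g(10) = 0.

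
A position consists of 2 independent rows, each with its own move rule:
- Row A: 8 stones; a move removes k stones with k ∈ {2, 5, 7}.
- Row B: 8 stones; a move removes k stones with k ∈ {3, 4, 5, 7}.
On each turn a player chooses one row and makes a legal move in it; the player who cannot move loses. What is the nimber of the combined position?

0

Build the Grundy sequence for row A with g(k) = mex{g(k−s) : s ∈ {2, 5, 7}, s ≤ k}:
g(0) = mex{} = 0
g(1) = mex{} = 0
g(2) = mex{0} = 1
g(3) = mex{0} = 1
g(4) = mex{1} = 0
g(5) = mex{0,1} = 2
g(6) = mex{0} = 1
g(7) = mex{0,1,2} = 3
g(8) = mex{0,1} = 2
So g(8) = 2.
Build the Grundy sequence for row B with g(k) = mex{g(k−s) : s ∈ {3, 4, 5, 7}, s ≤ k}:
g(0) = mex{} = 0
g(1) = mex{} = 0
g(2) = mex{} = 0
g(3) = mex{0} = 1
g(4) = mex{0} = 1
g(5) = mex{0} = 1
g(6) = mex{0,1} = 2
g(7) = mex{0,1} = 2
g(8) = mex{0,1} = 2
So g(8) = 2.
The value of a disjunctive sum is the nim-sum of the parts.
Combined value = 2 ⊕ 2 = 0.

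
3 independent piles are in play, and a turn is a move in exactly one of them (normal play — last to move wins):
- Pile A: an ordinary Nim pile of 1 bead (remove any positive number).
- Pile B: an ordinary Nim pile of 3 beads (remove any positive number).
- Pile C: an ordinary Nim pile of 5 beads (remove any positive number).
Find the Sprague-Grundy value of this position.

Pile A is a plain Nim pile of size 1, so its Grundy value is 1.
Pile B is a plain Nim pile of size 3, so its Grundy value is 3.
Pile C is a plain Nim pile of size 5, so its Grundy value is 5.
By the Sprague-Grundy theorem, the Grundy value of a sum of independent games is the XOR of the component values.
Combined value = 1 XOR 3 XOR 5 = 7.

7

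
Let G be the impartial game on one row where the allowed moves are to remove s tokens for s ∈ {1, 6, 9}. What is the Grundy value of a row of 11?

2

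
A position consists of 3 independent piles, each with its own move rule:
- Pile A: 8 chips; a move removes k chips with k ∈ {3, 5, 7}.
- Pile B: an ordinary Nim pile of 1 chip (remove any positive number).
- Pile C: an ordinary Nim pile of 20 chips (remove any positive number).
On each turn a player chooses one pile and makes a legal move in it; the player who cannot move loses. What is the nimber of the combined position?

23

For pile A, compute g(0), g(1), … with moves {3, 5, 7}:
g(0) = mex{} = 0
g(1) = mex{} = 0
g(2) = mex{} = 0
g(3) = mex{0} = 1
g(4) = mex{0} = 1
g(5) = mex{0} = 1
g(6) = mex{0,1} = 2
g(7) = mex{0,1} = 2
g(8) = mex{0,1} = 2
So g(8) = 2.
Pile B is a plain Nim pile of size 1, so its Grundy value is 1.
Pile C is a plain Nim pile of size 20, so its Grundy value is 20.
The value of a disjunctive sum is the nim-sum of the parts.
Combined value = 2 XOR 1 XOR 20 = 23.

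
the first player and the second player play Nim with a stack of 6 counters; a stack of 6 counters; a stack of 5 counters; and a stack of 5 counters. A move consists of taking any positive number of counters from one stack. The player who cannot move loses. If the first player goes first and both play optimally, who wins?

the second player wins

Compute the nim-sum pairwise:
6 ⊕ 6 = 0
0 ⊕ 5 = 5
5 ⊕ 5 = 0
The nim-sum is 0, so this is a P-position: the player to move is in a losing position under optimal play; the first player is about to move from it and so loses — the second player wins.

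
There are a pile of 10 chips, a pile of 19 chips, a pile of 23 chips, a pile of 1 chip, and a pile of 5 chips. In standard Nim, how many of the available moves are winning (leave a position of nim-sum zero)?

In binary:
  01010  (10)
  10011  (19)
  10111  (23)
  00001  (1)
  00101  (5)
  -----
  01010  (10)
The overall nim-sum is X = 10. A pile of size p has a winning move iff p XOR X < p (reduce it to p XOR X).
  10: 10 XOR 10 = 0 < 10 — winning move (to 0).
  19: 19 XOR 10 = 25 ≥ 19 — no move.
  23: 23 XOR 10 = 29 ≥ 23 — no move.
  1: 1 XOR 10 = 11 ≥ 1 — no move.
  5: 5 XOR 10 = 15 ≥ 5 — no move.
That gives 1 winning move.

1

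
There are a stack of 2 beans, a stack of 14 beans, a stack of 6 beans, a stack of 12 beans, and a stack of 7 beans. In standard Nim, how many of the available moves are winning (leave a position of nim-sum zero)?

1

Write each in binary and XOR column by column:
  0010  (2)
  1110  (14)
  0110  (6)
  1100  (12)
  0111  (7)
  ----
  0001  (1)
The overall nim-sum is X = 1. A stack of size p has a winning move iff p XOR X < p (reduce it to p XOR X).
  2: 2 XOR 1 = 3 ≥ 2 — no move.
  14: 14 XOR 1 = 15 ≥ 14 — no move.
  6: 6 XOR 1 = 7 ≥ 6 — no move.
  12: 12 XOR 1 = 13 ≥ 12 — no move.
  7: 7 XOR 1 = 6 < 7 — winning move (to 6).
That gives 1 winning move.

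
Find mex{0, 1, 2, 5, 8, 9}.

The values 0, 1, 2 are all present; 3 is the first non-negative integer missing from the set.

3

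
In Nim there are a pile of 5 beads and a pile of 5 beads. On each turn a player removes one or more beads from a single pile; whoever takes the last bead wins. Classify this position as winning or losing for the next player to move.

Compute the nim-sum pairwise:
5 XOR 5 = 0
The nim-sum is 0, so this is a P-position: the player to move is in a losing position under optimal play.

Losing position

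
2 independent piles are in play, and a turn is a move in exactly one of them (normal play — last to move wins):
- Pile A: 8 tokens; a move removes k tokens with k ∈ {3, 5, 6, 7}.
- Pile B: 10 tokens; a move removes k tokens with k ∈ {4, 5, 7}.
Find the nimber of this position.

0

Grundy values for pile A (subtraction set {3, 5, 6, 7}):
g(0) = mex{} = 0
g(1) = mex{} = 0
g(2) = mex{} = 0
g(3) = mex{0} = 1
g(4) = mex{0} = 1
g(5) = mex{0} = 1
g(6) = mex{0,1} = 2
g(7) = mex{0,1} = 2
g(8) = mex{0,1} = 2
So g(8) = 2.
Build the Grundy sequence for pile B with g(k) = mex{g(k−s) : s ∈ {4, 5, 7}, s ≤ k}:
g(0) = mex{} = 0
g(1) = mex{} = 0
g(2) = mex{} = 0
g(3) = mex{} = 0
g(4) = mex{0} = 1
g(5) = mex{0} = 1
g(6) = mex{0} = 1
g(7) = mex{0} = 1
g(8) = mex{0,1} = 2
g(9) = mex{0,1} = 2
g(10) = mex{0,1} = 2
So g(10) = 2.
The value of a disjunctive sum is the nim-sum of the parts.
Combined value = 2 ⊕ 2 = 0.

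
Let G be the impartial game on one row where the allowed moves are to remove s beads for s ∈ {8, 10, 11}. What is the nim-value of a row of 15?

Build the Grundy sequence with g(k) = mex{g(k−s) : s ∈ {8, 10, 11}, s ≤ k}:
k:     0  1  2  3  4  5  6  7  8  9 10 11 12 13 14 15
g(k):  0  0  0  0  0  0  0  0  1  1  1  1  1  1  1  1
So g(15) = 1.

1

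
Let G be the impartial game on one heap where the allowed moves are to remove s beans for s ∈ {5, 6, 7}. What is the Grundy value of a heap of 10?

2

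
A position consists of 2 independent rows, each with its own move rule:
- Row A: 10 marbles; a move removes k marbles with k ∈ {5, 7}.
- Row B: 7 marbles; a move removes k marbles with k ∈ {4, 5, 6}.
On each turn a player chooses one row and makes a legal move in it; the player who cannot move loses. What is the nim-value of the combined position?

3

Grundy values for row A (subtraction set {5, 7}):
g(0) = mex{} = 0
g(1) = mex{} = 0
g(2) = mex{} = 0
g(3) = mex{} = 0
g(4) = mex{} = 0
g(5) = mex{0} = 1
g(6) = mex{0} = 1
g(7) = mex{0} = 1
g(8) = mex{0} = 1
g(9) = mex{0} = 1
g(10) = mex{0,1} = 2
So g(10) = 2.
For row B, compute g(0), g(1), … with moves {4, 5, 6}:
k:     0  1  2  3  4  5  6  7
g(k):  0  0  0  0  1  1  1  1
So g(7) = 1.
By the Sprague-Grundy theorem, the Grundy value of a sum of independent games is the XOR of the component values.
Combined value = 2 ⊕ 1 = 3.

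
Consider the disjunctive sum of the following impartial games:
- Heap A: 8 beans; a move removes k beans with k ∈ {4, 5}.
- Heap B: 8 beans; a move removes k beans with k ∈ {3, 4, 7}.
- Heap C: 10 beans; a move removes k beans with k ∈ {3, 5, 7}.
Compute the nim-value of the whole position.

Grundy values for heap A (subtraction set {4, 5}):
k:     0  1  2  3  4  5  6  7  8
g(k):  0  0  0  0  1  1  1  1  2
So g(8) = 2.
Build the Grundy sequence for heap B with g(k) = mex{g(k−s) : s ∈ {3, 4, 7}, s ≤ k}:
g(0) = mex{} = 0
g(1) = mex{} = 0
g(2) = mex{} = 0
g(3) = mex{0} = 1
g(4) = mex{0} = 1
g(5) = mex{0} = 1
g(6) = mex{0,1} = 2
g(7) = mex{0,1} = 2
g(8) = mex{0,1} = 2
So g(8) = 2.
Grundy values for heap C (subtraction set {3, 5, 7}):
g(0) = mex{} = 0
g(1) = mex{} = 0
g(2) = mex{} = 0
g(3) = mex{0} = 1
g(4) = mex{0} = 1
g(5) = mex{0} = 1
g(6) = mex{0,1} = 2
g(7) = mex{0,1} = 2
g(8) = mex{0,1} = 2
g(9) = mex{0,1,2} = 3
g(10) = mex{1,2} = 0
So g(10) = 0.
The value of a disjunctive sum is the nim-sum of the parts.
Combined value = 2 XOR 2 XOR 0 = 0.

0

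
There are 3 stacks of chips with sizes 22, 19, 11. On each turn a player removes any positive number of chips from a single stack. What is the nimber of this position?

In binary:
  10110  (22)
  10011  (19)
  01011  (11)
  -----
  01110  (14)

14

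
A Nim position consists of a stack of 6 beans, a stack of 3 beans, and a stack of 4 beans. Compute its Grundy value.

Write each in binary and XOR column by column:
  110  (6)
  011  (3)
  100  (4)
  ---
  001  (1)

1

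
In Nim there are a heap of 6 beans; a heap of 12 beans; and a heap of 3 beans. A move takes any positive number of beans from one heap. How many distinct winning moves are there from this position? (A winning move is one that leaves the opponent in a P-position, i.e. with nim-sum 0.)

1

In binary:
  0110  (6)
  1100  (12)
  0011  (3)
  ----
  1001  (9)
The overall nim-sum is X = 9. A heap of size p has a winning move iff p XOR X < p (reduce it to p XOR X).
  6: 6 XOR 9 = 15 ≥ 6 — no move.
  12: 12 XOR 9 = 5 < 12 — winning move (to 5).
  3: 3 XOR 9 = 10 ≥ 3 — no move.
That gives 1 winning move.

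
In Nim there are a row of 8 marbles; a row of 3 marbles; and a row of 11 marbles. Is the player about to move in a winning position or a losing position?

In binary:
  1000  (8)
  0011  (3)
  1011  (11)
  ----
  0000  (0)
The nim-sum is 0, so this is a P-position: the player to move is in a losing position under optimal play.

Losing position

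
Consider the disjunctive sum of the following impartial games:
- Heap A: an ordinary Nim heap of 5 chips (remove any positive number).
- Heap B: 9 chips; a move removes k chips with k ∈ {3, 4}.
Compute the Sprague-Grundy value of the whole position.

5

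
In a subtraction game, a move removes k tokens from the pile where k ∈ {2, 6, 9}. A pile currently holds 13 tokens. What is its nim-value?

2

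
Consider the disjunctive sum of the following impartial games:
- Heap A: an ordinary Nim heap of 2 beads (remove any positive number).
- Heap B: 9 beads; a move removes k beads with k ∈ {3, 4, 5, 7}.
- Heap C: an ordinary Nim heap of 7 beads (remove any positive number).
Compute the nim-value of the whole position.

6

Heap A is a plain Nim heap of size 2, so its Grundy value is 2.
Grundy values for heap B (subtraction set {3, 4, 5, 7}):
k:     0  1  2  3  4  5  6  7  8  9
g(k):  0  0  0  1  1  1  2  2  2  3
So g(9) = 3.
Heap C is a plain Nim heap of size 7, so its Grundy value is 7.
The value of a disjunctive sum is the nim-sum of the parts.
Combined value = 2 ⊕ 3 ⊕ 7 = 6.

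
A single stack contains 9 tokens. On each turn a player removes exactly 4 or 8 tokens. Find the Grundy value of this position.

Build the Grundy sequence with g(k) = mex{g(k−s) : s ∈ {4, 8}, s ≤ k}:
g(0) = mex{} = 0
g(1) = mex{} = 0
g(2) = mex{} = 0
g(3) = mex{} = 0
g(4) = mex{0} = 1
g(5) = mex{0} = 1
g(6) = mex{0} = 1
g(7) = mex{0} = 1
g(8) = mex{0,1} = 2
g(9) = mex{0,1} = 2
So g(9) = 2.

2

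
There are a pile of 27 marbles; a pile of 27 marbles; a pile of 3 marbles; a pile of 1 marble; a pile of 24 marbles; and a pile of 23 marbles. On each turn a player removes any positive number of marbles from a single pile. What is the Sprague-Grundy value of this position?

13

Nim-sum: 27 ⊕ 27 ⊕ 3 ⊕ 1 ⊕ 24 ⊕ 23 = 13.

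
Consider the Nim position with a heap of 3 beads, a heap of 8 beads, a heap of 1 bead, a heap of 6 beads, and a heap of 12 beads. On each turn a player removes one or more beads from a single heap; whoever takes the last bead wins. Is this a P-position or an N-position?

Compute the nim-sum pairwise:
3 ⊕ 8 = 11
11 ⊕ 1 = 10
10 ⊕ 6 = 12
12 ⊕ 12 = 0
The nim-sum is 0, so this is a P-position: the player to move is in a losing position under optimal play.

P-position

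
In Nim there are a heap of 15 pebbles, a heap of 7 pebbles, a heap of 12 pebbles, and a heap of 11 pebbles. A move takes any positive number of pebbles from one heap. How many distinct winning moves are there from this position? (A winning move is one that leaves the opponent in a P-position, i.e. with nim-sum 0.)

Nim-sum: 15 ^ 7 ^ 12 ^ 11 = 15.
The overall nim-sum is X = 15. A heap of size p has a winning move iff p XOR X < p (reduce it to p XOR X).
  15: 15 XOR 15 = 0 < 15 — winning move (to 0).
  7: 7 XOR 15 = 8 ≥ 7 — no move.
  12: 12 XOR 15 = 3 < 12 — winning move (to 3).
  11: 11 XOR 15 = 4 < 11 — winning move (to 4).
That gives 3 winning moves.

3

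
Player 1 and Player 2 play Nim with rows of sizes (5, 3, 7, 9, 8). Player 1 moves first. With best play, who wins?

Bitwise XOR of the heap sizes:
  0101  (5)
  0011  (3)
  0111  (7)
  1001  (9)
  1000  (8)
  ----
  0000  (0)
The nim-sum is 0, so this is a P-position: the player to move is in a losing position under optimal play; Player 1 is about to move from it and so loses — Player 2 wins.

Player 2 wins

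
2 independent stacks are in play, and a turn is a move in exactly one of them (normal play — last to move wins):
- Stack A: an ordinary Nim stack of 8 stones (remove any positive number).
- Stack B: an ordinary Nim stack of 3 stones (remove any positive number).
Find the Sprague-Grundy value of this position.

Stack A is a plain Nim stack of size 8, so its Grundy value is 8.
Stack B is a plain Nim stack of size 3, so its Grundy value is 3.
By the Sprague-Grundy theorem, the Grundy value of a sum of independent games is the XOR of the component values.
Combined value = 8 ⊕ 3 = 11.

11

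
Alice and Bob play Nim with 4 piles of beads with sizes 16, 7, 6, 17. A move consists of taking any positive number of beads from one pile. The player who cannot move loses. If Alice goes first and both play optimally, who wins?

Bob wins

Write each in binary and XOR column by column:
  10000  (16)
  00111  (7)
  00110  (6)
  10001  (17)
  -----
  00000  (0)
The nim-sum is 0, so this is a P-position: the player to move is in a losing position under optimal play; Alice is about to move from it and so loses — Bob wins.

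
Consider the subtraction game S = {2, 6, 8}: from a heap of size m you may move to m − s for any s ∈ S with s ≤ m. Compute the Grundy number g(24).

Grundy values for subtraction set {2, 6, 8}:
k:     0  1  2  3  4  5  6  7  8  9 10 11 12 13 14 15 16 17 18 19 20 21 22 23 24
g(k):  0  0  1  1  0  0  1  1  2  2  3  3  2  2  0  0  1  1  0  0  1  1  2  2  3
So g(24) = 3.

3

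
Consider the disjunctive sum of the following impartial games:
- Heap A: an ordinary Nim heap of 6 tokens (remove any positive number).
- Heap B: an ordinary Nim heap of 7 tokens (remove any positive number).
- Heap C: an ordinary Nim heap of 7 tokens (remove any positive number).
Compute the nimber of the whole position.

6

Heap A is a plain Nim heap of size 6, so its Grundy value is 6.
Heap B is a plain Nim heap of size 7, so its Grundy value is 7.
Heap C is a plain Nim heap of size 7, so its Grundy value is 7.
By the Sprague-Grundy theorem, the Grundy value of a sum of independent games is the XOR of the component values.
Combined value = 6 XOR 7 XOR 7 = 6.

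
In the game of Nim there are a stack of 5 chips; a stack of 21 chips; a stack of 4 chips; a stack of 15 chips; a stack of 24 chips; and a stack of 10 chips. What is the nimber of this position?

9

In binary:
  00101  (5)
  10101  (21)
  00100  (4)
  01111  (15)
  11000  (24)
  01010  (10)
  -----
  01001  (9)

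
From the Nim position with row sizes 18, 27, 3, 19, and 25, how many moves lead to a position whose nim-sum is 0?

0

Compute the nim-sum pairwise:
18 ⊕ 27 = 9
9 ⊕ 3 = 10
10 ⊕ 19 = 25
25 ⊕ 25 = 0
The nim-sum is already 0, so every move leaves a nonzero nim-sum — there are no winning moves.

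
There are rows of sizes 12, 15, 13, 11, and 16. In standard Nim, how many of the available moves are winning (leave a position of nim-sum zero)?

1

In binary:
  01100  (12)
  01111  (15)
  01101  (13)
  01011  (11)
  10000  (16)
  -----
  10101  (21)
The overall nim-sum is X = 21. A row of size p has a winning move iff p XOR X < p (reduce it to p XOR X).
  12: 12 XOR 21 = 25 ≥ 12 — no move.
  15: 15 XOR 21 = 26 ≥ 15 — no move.
  13: 13 XOR 21 = 24 ≥ 13 — no move.
  11: 11 XOR 21 = 30 ≥ 11 — no move.
  16: 16 XOR 21 = 5 < 16 — winning move (to 5).
That gives 1 winning move.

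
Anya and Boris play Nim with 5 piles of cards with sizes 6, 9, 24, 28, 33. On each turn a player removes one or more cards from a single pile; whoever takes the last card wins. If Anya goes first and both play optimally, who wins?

Anya wins

Nim-sum: 6 XOR 9 XOR 24 XOR 28 XOR 33 = 42.
The nim-sum is 42 ≠ 0, so this is an N-position: the player to move can win; Anya has a winning move.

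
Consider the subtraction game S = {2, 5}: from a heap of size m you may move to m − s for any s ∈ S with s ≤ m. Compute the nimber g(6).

Grundy values for subtraction set {2, 5}:
g(0) = mex{} = 0
g(1) = mex{} = 0
g(2) = mex{0} = 1
g(3) = mex{0} = 1
g(4) = mex{1} = 0
g(5) = mex{0,1} = 2
g(6) = mex{0} = 1
So g(6) = 1.

1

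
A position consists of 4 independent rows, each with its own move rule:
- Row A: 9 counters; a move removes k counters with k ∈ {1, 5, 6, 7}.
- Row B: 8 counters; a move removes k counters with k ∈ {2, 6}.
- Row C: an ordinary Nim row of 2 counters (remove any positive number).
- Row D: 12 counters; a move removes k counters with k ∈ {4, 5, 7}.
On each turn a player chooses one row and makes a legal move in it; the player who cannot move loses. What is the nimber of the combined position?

1

Build the Grundy sequence for row A with g(k) = mex{g(k−s) : s ∈ {1, 5, 6, 7}, s ≤ k}:
g(0) = mex{} = 0
g(1) = mex{0} = 1
g(2) = mex{1} = 0
g(3) = mex{0} = 1
g(4) = mex{1} = 0
g(5) = mex{0} = 1
g(6) = mex{0,1} = 2
g(7) = mex{0,1,2} = 3
g(8) = mex{0,1,3} = 2
g(9) = mex{0,1,2} = 3
So g(9) = 3.
Grundy values for row B (subtraction set {2, 6}):
k:     0  1  2  3  4  5  6  7  8
g(k):  0  0  1  1  0  0  1  1  0
So g(8) = 0.
Row C is a plain Nim row of size 2, so its Grundy value is 2.
For row D, compute g(0), g(1), … with moves {4, 5, 7}:
k:     0  1  2  3  4  5  6  7  8  9 10 11 12
g(k):  0  0  0  0  1  1  1  1  2  2  2  0  0
So g(12) = 0.
By the Sprague-Grundy theorem, the Grundy value of a sum of independent games is the XOR of the component values.
Combined value = 3 ⊕ 0 ⊕ 2 ⊕ 0 = 1.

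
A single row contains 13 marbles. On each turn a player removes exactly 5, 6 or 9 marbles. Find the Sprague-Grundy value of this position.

Compute g(0), g(1), … for moves {5, 6, 9}:
k:     0  1  2  3  4  5  6  7  8  9 10 11 12 13
g(k):  0  0  0  0  0  1  1  1  1  1  2  2  2  2
So g(13) = 2.

2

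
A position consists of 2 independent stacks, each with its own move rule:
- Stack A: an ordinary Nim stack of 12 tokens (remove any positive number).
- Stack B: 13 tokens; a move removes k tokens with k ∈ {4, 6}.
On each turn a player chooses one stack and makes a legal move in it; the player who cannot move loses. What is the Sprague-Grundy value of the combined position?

12

Stack A is a plain Nim stack of size 12, so its Grundy value is 12.
Build the Grundy sequence for stack B with g(k) = mex{g(k−s) : s ∈ {4, 6}, s ≤ k}:
k:     0  1  2  3  4  5  6  7  8  9 10 11 12 13
g(k):  0  0  0  0  1  1  1  1  2  2  0  0  0  0
So g(13) = 0.
By the Sprague-Grundy theorem, the Grundy value of a sum of independent games is the XOR of the component values.
Combined value = 12 XOR 0 = 12.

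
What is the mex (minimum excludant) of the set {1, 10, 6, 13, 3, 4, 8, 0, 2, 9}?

The values 0, 1, 2, 3, 4 are all present; 5 is the first non-negative integer missing from the set.

5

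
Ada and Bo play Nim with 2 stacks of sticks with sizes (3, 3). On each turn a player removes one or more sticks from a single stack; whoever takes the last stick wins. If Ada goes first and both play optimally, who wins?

In binary:
  11  (3)
  11  (3)
  --
  00  (0)
The nim-sum is 0, so this is a P-position: the player to move is in a losing position under optimal play; Ada is about to move from it and so loses — Bo wins.

Bo wins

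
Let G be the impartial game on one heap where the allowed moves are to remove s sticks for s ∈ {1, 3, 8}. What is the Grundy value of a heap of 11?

Grundy values for subtraction set {1, 3, 8}:
k:     0  1  2  3  4  5  6  7  8  9 10 11
g(k):  0  1  0  1  0  1  0  1  2  3  2  0
So g(11) = 0.

0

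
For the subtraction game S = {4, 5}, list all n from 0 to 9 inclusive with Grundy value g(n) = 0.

Compute g(0), g(1), … for moves {4, 5}:
g(0) = mex{} = 0
g(1) = mex{} = 0
g(2) = mex{} = 0
g(3) = mex{} = 0
g(4) = mex{0} = 1
g(5) = mex{0} = 1
g(6) = mex{0} = 1
g(7) = mex{0} = 1
g(8) = mex{0,1} = 2
g(9) = mex{1} = 0
The P-positions (g = 0) in 0..9 are 0, 1, 2, 3, 9.

0, 1, 2, 3, 9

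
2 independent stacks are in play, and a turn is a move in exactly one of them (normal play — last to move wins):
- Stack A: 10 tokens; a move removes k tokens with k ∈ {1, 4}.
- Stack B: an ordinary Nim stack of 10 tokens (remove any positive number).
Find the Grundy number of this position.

For stack A, compute g(0), g(1), … with moves {1, 4}:
g(0) = mex{} = 0
g(1) = mex{0} = 1
g(2) = mex{1} = 0
g(3) = mex{0} = 1
g(4) = mex{0,1} = 2
g(5) = mex{1,2} = 0
g(6) = mex{0} = 1
g(7) = mex{1} = 0
g(8) = mex{0,2} = 1
g(9) = mex{0,1} = 2
g(10) = mex{1,2} = 0
So g(10) = 0.
Stack B is a plain Nim stack of size 10, so its Grundy value is 10.
The value of a disjunctive sum is the nim-sum of the parts.
Combined value = 0 XOR 10 = 10.

10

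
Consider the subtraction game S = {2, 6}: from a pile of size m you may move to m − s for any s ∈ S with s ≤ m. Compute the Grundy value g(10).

1

Compute g(0), g(1), … for moves {2, 6}:
k:     0  1  2  3  4  5  6  7  8  9 10
g(k):  0  0  1  1  0  0  1  1  0  0  1
So g(10) = 1.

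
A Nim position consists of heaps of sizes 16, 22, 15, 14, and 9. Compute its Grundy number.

14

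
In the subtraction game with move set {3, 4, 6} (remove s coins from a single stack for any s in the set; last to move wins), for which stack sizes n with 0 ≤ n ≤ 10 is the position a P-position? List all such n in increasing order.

0, 1, 2, 9, 10

Build the Grundy sequence with g(k) = mex{g(k−s) : s ∈ {3, 4, 6}, s ≤ k}:
k:     0  1  2  3  4  5  6  7  8  9 10
g(k):  0  0  0  1  1  1  2  2  2  0  0
The P-positions (g = 0) in 0..10 are 0, 1, 2, 9, 10.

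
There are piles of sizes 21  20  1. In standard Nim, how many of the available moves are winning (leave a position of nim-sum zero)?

Write each in binary and XOR column by column:
  10101  (21)
  10100  (20)
  00001  (1)
  -----
  00000  (0)
The nim-sum is already 0, so every move leaves a nonzero nim-sum — there are no winning moves.

0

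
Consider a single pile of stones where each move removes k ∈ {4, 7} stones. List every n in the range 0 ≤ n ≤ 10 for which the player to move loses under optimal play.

0, 1, 2, 3

Grundy values for subtraction set {4, 7}:
g(0) = mex{} = 0
g(1) = mex{} = 0
g(2) = mex{} = 0
g(3) = mex{} = 0
g(4) = mex{0} = 1
g(5) = mex{0} = 1
g(6) = mex{0} = 1
g(7) = mex{0} = 1
g(8) = mex{0,1} = 2
g(9) = mex{0,1} = 2
g(10) = mex{0,1} = 2
The P-positions (g = 0) in 0..10 are 0, 1, 2, 3.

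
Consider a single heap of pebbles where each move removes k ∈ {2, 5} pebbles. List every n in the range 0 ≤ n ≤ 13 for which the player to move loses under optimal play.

0, 1, 4, 7, 8, 11

Build the Grundy sequence with g(k) = mex{g(k−s) : s ∈ {2, 5}, s ≤ k}:
k:     0  1  2  3  4  5  6  7  8  9 10 11 12 13
g(k):  0  0  1  1  0  2  1  0  0  1  1  0  2  1
The P-positions (g = 0) in 0..13 are 0, 1, 4, 7, 8, 11.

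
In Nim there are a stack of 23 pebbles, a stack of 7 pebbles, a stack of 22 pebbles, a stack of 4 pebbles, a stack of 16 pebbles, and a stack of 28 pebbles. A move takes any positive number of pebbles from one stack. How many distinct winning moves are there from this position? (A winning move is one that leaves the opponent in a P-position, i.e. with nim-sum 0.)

1

Compute the nim-sum pairwise:
23 ⊕ 7 = 16
16 ⊕ 22 = 6
6 ⊕ 4 = 2
2 ⊕ 16 = 18
18 ⊕ 28 = 14
The overall nim-sum is X = 14. A stack of size p has a winning move iff p XOR X < p (reduce it to p XOR X).
  23: 23 XOR 14 = 25 ≥ 23 — no move.
  7: 7 XOR 14 = 9 ≥ 7 — no move.
  22: 22 XOR 14 = 24 ≥ 22 — no move.
  4: 4 XOR 14 = 10 ≥ 4 — no move.
  16: 16 XOR 14 = 30 ≥ 16 — no move.
  28: 28 XOR 14 = 18 < 28 — winning move (to 18).
That gives 1 winning move.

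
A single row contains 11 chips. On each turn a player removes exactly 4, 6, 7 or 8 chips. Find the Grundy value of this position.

2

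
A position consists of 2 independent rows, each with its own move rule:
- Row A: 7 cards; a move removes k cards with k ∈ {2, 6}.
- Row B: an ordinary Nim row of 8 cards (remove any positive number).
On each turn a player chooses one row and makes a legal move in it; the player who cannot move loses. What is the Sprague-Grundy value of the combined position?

9

For row A, compute g(0), g(1), … with moves {2, 6}:
k:     0  1  2  3  4  5  6  7
g(k):  0  0  1  1  0  0  1  1
So g(7) = 1.
Row B is a plain Nim row of size 8, so its Grundy value is 8.
By the Sprague-Grundy theorem, the Grundy value of a sum of independent games is the XOR of the component values.
Combined value = 1 XOR 8 = 9.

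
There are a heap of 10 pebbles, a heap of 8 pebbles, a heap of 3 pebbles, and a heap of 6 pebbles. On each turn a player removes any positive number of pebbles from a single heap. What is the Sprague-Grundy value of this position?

Compute the nim-sum pairwise:
10 ^ 8 = 2
2 ^ 3 = 1
1 ^ 6 = 7

7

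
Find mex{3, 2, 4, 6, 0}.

1

0 is in the set but 1 is not, so the mex is 1.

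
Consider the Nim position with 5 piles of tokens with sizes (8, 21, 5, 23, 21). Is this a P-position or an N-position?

N-position

Bitwise XOR of the heap sizes:
  01000  (8)
  10101  (21)
  00101  (5)
  10111  (23)
  10101  (21)
  -----
  11010  (26)
The nim-sum is 26 ≠ 0, so this is an N-position: the player to move can win.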